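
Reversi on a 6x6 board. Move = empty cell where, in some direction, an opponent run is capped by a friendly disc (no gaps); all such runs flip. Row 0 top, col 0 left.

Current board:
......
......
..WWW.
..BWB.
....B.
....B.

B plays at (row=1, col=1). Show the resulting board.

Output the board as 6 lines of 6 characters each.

Place B at (1,1); scan 8 dirs for brackets.
Dir NW: first cell '.' (not opp) -> no flip
Dir N: first cell '.' (not opp) -> no flip
Dir NE: first cell '.' (not opp) -> no flip
Dir W: first cell '.' (not opp) -> no flip
Dir E: first cell '.' (not opp) -> no flip
Dir SW: first cell '.' (not opp) -> no flip
Dir S: first cell '.' (not opp) -> no flip
Dir SE: opp run (2,2) (3,3) capped by B -> flip
All flips: (2,2) (3,3)

Answer: ......
.B....
..BWW.
..BBB.
....B.
....B.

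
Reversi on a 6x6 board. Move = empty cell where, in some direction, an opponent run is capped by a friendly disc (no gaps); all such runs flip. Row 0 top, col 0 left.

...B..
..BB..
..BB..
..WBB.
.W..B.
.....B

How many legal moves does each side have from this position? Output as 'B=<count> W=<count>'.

Answer: B=3 W=3

Derivation:
-- B to move --
(2,1): no bracket -> illegal
(3,0): no bracket -> illegal
(3,1): flips 1 -> legal
(4,0): no bracket -> illegal
(4,2): flips 1 -> legal
(4,3): no bracket -> illegal
(5,0): flips 2 -> legal
(5,1): no bracket -> illegal
(5,2): no bracket -> illegal
B mobility = 3
-- W to move --
(0,1): no bracket -> illegal
(0,2): flips 2 -> legal
(0,4): no bracket -> illegal
(1,1): no bracket -> illegal
(1,4): flips 1 -> legal
(2,1): no bracket -> illegal
(2,4): no bracket -> illegal
(2,5): no bracket -> illegal
(3,1): no bracket -> illegal
(3,5): flips 2 -> legal
(4,2): no bracket -> illegal
(4,3): no bracket -> illegal
(4,5): no bracket -> illegal
(5,3): no bracket -> illegal
(5,4): no bracket -> illegal
W mobility = 3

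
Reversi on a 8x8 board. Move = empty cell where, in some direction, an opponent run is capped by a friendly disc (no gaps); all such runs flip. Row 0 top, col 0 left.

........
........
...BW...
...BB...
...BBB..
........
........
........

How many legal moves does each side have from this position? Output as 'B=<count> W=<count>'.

Answer: B=3 W=3

Derivation:
-- B to move --
(1,3): no bracket -> illegal
(1,4): flips 1 -> legal
(1,5): flips 1 -> legal
(2,5): flips 1 -> legal
(3,5): no bracket -> illegal
B mobility = 3
-- W to move --
(1,2): no bracket -> illegal
(1,3): no bracket -> illegal
(1,4): no bracket -> illegal
(2,2): flips 1 -> legal
(2,5): no bracket -> illegal
(3,2): no bracket -> illegal
(3,5): no bracket -> illegal
(3,6): no bracket -> illegal
(4,2): flips 1 -> legal
(4,6): no bracket -> illegal
(5,2): no bracket -> illegal
(5,3): no bracket -> illegal
(5,4): flips 2 -> legal
(5,5): no bracket -> illegal
(5,6): no bracket -> illegal
W mobility = 3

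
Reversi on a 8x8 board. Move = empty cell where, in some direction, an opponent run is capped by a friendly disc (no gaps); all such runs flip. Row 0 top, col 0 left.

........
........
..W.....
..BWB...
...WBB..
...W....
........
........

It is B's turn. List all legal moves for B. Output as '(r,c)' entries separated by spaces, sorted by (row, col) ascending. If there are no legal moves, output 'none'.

(1,1): flips 2 -> legal
(1,2): flips 1 -> legal
(1,3): no bracket -> illegal
(2,1): no bracket -> illegal
(2,3): no bracket -> illegal
(2,4): no bracket -> illegal
(3,1): no bracket -> illegal
(4,2): flips 1 -> legal
(5,2): flips 1 -> legal
(5,4): flips 1 -> legal
(6,2): flips 1 -> legal
(6,3): no bracket -> illegal
(6,4): no bracket -> illegal

Answer: (1,1) (1,2) (4,2) (5,2) (5,4) (6,2)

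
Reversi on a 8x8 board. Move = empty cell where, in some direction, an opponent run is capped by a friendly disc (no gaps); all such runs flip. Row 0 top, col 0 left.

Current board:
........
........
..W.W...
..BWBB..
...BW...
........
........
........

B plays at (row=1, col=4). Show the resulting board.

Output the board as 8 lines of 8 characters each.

Place B at (1,4); scan 8 dirs for brackets.
Dir NW: first cell '.' (not opp) -> no flip
Dir N: first cell '.' (not opp) -> no flip
Dir NE: first cell '.' (not opp) -> no flip
Dir W: first cell '.' (not opp) -> no flip
Dir E: first cell '.' (not opp) -> no flip
Dir SW: first cell '.' (not opp) -> no flip
Dir S: opp run (2,4) capped by B -> flip
Dir SE: first cell '.' (not opp) -> no flip
All flips: (2,4)

Answer: ........
....B...
..W.B...
..BWBB..
...BW...
........
........
........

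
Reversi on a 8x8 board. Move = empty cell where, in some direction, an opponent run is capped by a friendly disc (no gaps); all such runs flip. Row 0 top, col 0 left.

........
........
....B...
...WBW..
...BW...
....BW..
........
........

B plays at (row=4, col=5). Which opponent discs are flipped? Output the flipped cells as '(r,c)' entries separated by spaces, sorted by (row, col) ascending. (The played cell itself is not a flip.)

Dir NW: first cell 'B' (not opp) -> no flip
Dir N: opp run (3,5), next='.' -> no flip
Dir NE: first cell '.' (not opp) -> no flip
Dir W: opp run (4,4) capped by B -> flip
Dir E: first cell '.' (not opp) -> no flip
Dir SW: first cell 'B' (not opp) -> no flip
Dir S: opp run (5,5), next='.' -> no flip
Dir SE: first cell '.' (not opp) -> no flip

Answer: (4,4)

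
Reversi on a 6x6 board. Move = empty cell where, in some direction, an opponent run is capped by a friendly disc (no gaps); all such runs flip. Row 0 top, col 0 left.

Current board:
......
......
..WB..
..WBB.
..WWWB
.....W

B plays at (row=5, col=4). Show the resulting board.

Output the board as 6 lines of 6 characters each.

Place B at (5,4); scan 8 dirs for brackets.
Dir NW: opp run (4,3) (3,2), next='.' -> no flip
Dir N: opp run (4,4) capped by B -> flip
Dir NE: first cell 'B' (not opp) -> no flip
Dir W: first cell '.' (not opp) -> no flip
Dir E: opp run (5,5), next=edge -> no flip
Dir SW: edge -> no flip
Dir S: edge -> no flip
Dir SE: edge -> no flip
All flips: (4,4)

Answer: ......
......
..WB..
..WBB.
..WWBB
....BW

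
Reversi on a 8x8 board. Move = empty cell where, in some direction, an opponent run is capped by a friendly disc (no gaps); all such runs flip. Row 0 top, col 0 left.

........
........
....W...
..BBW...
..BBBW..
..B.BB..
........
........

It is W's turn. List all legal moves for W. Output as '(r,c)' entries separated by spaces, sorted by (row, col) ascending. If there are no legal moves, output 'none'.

Answer: (3,1) (4,1) (5,1) (6,1) (6,3) (6,4) (6,5)

Derivation:
(2,1): no bracket -> illegal
(2,2): no bracket -> illegal
(2,3): no bracket -> illegal
(3,1): flips 2 -> legal
(3,5): no bracket -> illegal
(4,1): flips 3 -> legal
(4,6): no bracket -> illegal
(5,1): flips 2 -> legal
(5,3): no bracket -> illegal
(5,6): no bracket -> illegal
(6,1): flips 2 -> legal
(6,2): no bracket -> illegal
(6,3): flips 1 -> legal
(6,4): flips 2 -> legal
(6,5): flips 1 -> legal
(6,6): no bracket -> illegal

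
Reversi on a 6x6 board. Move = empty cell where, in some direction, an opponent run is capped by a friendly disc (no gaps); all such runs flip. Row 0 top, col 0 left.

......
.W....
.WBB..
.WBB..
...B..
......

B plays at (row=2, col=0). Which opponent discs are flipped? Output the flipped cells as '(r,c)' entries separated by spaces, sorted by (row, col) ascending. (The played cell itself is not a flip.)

Dir NW: edge -> no flip
Dir N: first cell '.' (not opp) -> no flip
Dir NE: opp run (1,1), next='.' -> no flip
Dir W: edge -> no flip
Dir E: opp run (2,1) capped by B -> flip
Dir SW: edge -> no flip
Dir S: first cell '.' (not opp) -> no flip
Dir SE: opp run (3,1), next='.' -> no flip

Answer: (2,1)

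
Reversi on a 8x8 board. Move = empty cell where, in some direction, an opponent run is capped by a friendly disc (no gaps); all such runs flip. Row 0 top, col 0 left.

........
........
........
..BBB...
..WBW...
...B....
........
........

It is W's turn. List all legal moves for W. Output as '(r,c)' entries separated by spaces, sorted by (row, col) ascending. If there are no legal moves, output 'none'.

(2,1): no bracket -> illegal
(2,2): flips 2 -> legal
(2,3): no bracket -> illegal
(2,4): flips 2 -> legal
(2,5): no bracket -> illegal
(3,1): no bracket -> illegal
(3,5): no bracket -> illegal
(4,1): no bracket -> illegal
(4,5): no bracket -> illegal
(5,2): no bracket -> illegal
(5,4): no bracket -> illegal
(6,2): flips 1 -> legal
(6,3): no bracket -> illegal
(6,4): flips 1 -> legal

Answer: (2,2) (2,4) (6,2) (6,4)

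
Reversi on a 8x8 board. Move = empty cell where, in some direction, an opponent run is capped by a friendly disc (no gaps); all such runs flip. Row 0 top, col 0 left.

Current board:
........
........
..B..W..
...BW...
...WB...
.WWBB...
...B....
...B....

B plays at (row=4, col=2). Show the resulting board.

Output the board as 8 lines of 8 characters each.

Answer: ........
........
..B..W..
...BW...
..BBB...
.WWBB...
...B....
...B....

Derivation:
Place B at (4,2); scan 8 dirs for brackets.
Dir NW: first cell '.' (not opp) -> no flip
Dir N: first cell '.' (not opp) -> no flip
Dir NE: first cell 'B' (not opp) -> no flip
Dir W: first cell '.' (not opp) -> no flip
Dir E: opp run (4,3) capped by B -> flip
Dir SW: opp run (5,1), next='.' -> no flip
Dir S: opp run (5,2), next='.' -> no flip
Dir SE: first cell 'B' (not opp) -> no flip
All flips: (4,3)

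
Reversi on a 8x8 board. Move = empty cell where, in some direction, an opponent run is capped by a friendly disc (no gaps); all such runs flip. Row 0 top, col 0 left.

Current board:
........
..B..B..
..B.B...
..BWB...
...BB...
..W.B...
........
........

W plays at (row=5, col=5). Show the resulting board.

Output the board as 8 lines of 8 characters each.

Place W at (5,5); scan 8 dirs for brackets.
Dir NW: opp run (4,4) capped by W -> flip
Dir N: first cell '.' (not opp) -> no flip
Dir NE: first cell '.' (not opp) -> no flip
Dir W: opp run (5,4), next='.' -> no flip
Dir E: first cell '.' (not opp) -> no flip
Dir SW: first cell '.' (not opp) -> no flip
Dir S: first cell '.' (not opp) -> no flip
Dir SE: first cell '.' (not opp) -> no flip
All flips: (4,4)

Answer: ........
..B..B..
..B.B...
..BWB...
...BW...
..W.BW..
........
........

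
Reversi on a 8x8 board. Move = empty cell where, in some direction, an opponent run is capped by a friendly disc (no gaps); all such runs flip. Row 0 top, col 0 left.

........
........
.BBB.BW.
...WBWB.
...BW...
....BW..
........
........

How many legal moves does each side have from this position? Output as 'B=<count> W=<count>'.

-- B to move --
(1,5): no bracket -> illegal
(1,6): flips 1 -> legal
(1,7): no bracket -> illegal
(2,4): no bracket -> illegal
(2,7): flips 1 -> legal
(3,2): flips 1 -> legal
(3,7): no bracket -> illegal
(4,2): no bracket -> illegal
(4,5): flips 2 -> legal
(4,6): no bracket -> illegal
(5,3): no bracket -> illegal
(5,6): flips 1 -> legal
(6,4): no bracket -> illegal
(6,5): no bracket -> illegal
(6,6): flips 3 -> legal
B mobility = 6
-- W to move --
(1,0): no bracket -> illegal
(1,1): flips 1 -> legal
(1,2): no bracket -> illegal
(1,3): flips 1 -> legal
(1,4): no bracket -> illegal
(1,5): flips 1 -> legal
(1,6): no bracket -> illegal
(2,0): no bracket -> illegal
(2,4): flips 2 -> legal
(2,7): no bracket -> illegal
(3,0): no bracket -> illegal
(3,1): no bracket -> illegal
(3,2): no bracket -> illegal
(3,7): flips 1 -> legal
(4,2): flips 1 -> legal
(4,5): no bracket -> illegal
(4,6): flips 1 -> legal
(4,7): no bracket -> illegal
(5,2): no bracket -> illegal
(5,3): flips 2 -> legal
(6,3): no bracket -> illegal
(6,4): flips 1 -> legal
(6,5): no bracket -> illegal
W mobility = 9

Answer: B=6 W=9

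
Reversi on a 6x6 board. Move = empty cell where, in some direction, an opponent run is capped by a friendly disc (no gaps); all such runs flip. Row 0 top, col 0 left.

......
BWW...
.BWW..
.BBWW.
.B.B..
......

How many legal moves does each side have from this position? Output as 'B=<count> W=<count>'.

-- B to move --
(0,0): no bracket -> illegal
(0,1): flips 1 -> legal
(0,2): flips 2 -> legal
(0,3): flips 1 -> legal
(1,3): flips 5 -> legal
(1,4): flips 1 -> legal
(2,0): no bracket -> illegal
(2,4): flips 2 -> legal
(2,5): flips 1 -> legal
(3,5): flips 2 -> legal
(4,2): no bracket -> illegal
(4,4): no bracket -> illegal
(4,5): no bracket -> illegal
B mobility = 8
-- W to move --
(0,0): no bracket -> illegal
(0,1): no bracket -> illegal
(2,0): flips 1 -> legal
(3,0): flips 3 -> legal
(4,0): flips 1 -> legal
(4,2): flips 1 -> legal
(4,4): no bracket -> illegal
(5,0): flips 2 -> legal
(5,1): flips 3 -> legal
(5,2): flips 1 -> legal
(5,3): flips 1 -> legal
(5,4): no bracket -> illegal
W mobility = 8

Answer: B=8 W=8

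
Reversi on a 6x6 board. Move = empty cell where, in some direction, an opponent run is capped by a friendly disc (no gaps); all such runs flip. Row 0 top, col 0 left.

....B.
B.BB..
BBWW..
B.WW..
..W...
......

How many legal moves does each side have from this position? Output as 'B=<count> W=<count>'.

Answer: B=5 W=3

Derivation:
-- B to move --
(1,1): no bracket -> illegal
(1,4): no bracket -> illegal
(2,4): flips 2 -> legal
(3,1): flips 1 -> legal
(3,4): flips 1 -> legal
(4,1): no bracket -> illegal
(4,3): flips 3 -> legal
(4,4): no bracket -> illegal
(5,1): no bracket -> illegal
(5,2): flips 3 -> legal
(5,3): no bracket -> illegal
B mobility = 5
-- W to move --
(0,0): no bracket -> illegal
(0,1): flips 1 -> legal
(0,2): flips 1 -> legal
(0,3): flips 1 -> legal
(0,5): no bracket -> illegal
(1,1): no bracket -> illegal
(1,4): no bracket -> illegal
(1,5): no bracket -> illegal
(2,4): no bracket -> illegal
(3,1): no bracket -> illegal
(4,0): no bracket -> illegal
(4,1): no bracket -> illegal
W mobility = 3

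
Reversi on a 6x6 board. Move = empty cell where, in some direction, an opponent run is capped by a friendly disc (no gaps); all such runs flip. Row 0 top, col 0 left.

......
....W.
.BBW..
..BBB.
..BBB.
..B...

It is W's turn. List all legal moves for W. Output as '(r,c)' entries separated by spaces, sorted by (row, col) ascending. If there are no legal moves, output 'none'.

Answer: (2,0) (4,1) (4,5) (5,3)

Derivation:
(1,0): no bracket -> illegal
(1,1): no bracket -> illegal
(1,2): no bracket -> illegal
(1,3): no bracket -> illegal
(2,0): flips 2 -> legal
(2,4): no bracket -> illegal
(2,5): no bracket -> illegal
(3,0): no bracket -> illegal
(3,1): no bracket -> illegal
(3,5): no bracket -> illegal
(4,1): flips 1 -> legal
(4,5): flips 1 -> legal
(5,1): no bracket -> illegal
(5,3): flips 2 -> legal
(5,4): no bracket -> illegal
(5,5): no bracket -> illegal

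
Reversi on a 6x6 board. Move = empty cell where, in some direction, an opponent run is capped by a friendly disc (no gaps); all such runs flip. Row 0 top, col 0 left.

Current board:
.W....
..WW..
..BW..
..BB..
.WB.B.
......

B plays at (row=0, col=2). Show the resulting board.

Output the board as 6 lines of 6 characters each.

Place B at (0,2); scan 8 dirs for brackets.
Dir NW: edge -> no flip
Dir N: edge -> no flip
Dir NE: edge -> no flip
Dir W: opp run (0,1), next='.' -> no flip
Dir E: first cell '.' (not opp) -> no flip
Dir SW: first cell '.' (not opp) -> no flip
Dir S: opp run (1,2) capped by B -> flip
Dir SE: opp run (1,3), next='.' -> no flip
All flips: (1,2)

Answer: .WB...
..BW..
..BW..
..BB..
.WB.B.
......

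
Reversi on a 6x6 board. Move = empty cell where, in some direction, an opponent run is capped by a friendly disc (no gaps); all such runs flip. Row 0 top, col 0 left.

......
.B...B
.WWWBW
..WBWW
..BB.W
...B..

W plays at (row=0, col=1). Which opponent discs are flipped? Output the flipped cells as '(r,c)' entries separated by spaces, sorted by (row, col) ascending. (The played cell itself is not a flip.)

Answer: (1,1)

Derivation:
Dir NW: edge -> no flip
Dir N: edge -> no flip
Dir NE: edge -> no flip
Dir W: first cell '.' (not opp) -> no flip
Dir E: first cell '.' (not opp) -> no flip
Dir SW: first cell '.' (not opp) -> no flip
Dir S: opp run (1,1) capped by W -> flip
Dir SE: first cell '.' (not opp) -> no flip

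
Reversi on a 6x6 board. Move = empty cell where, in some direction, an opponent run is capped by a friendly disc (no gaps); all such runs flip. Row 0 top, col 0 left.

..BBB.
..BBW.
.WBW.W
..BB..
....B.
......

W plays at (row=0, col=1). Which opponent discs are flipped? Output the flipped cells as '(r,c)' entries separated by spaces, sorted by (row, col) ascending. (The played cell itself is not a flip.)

Answer: (1,2)

Derivation:
Dir NW: edge -> no flip
Dir N: edge -> no flip
Dir NE: edge -> no flip
Dir W: first cell '.' (not opp) -> no flip
Dir E: opp run (0,2) (0,3) (0,4), next='.' -> no flip
Dir SW: first cell '.' (not opp) -> no flip
Dir S: first cell '.' (not opp) -> no flip
Dir SE: opp run (1,2) capped by W -> flip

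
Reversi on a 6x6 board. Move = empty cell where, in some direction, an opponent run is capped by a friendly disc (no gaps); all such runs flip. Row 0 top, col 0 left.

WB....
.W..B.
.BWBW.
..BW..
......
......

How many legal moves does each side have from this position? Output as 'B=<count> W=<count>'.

-- B to move --
(0,2): no bracket -> illegal
(1,0): no bracket -> illegal
(1,2): flips 1 -> legal
(1,3): no bracket -> illegal
(1,5): no bracket -> illegal
(2,0): no bracket -> illegal
(2,5): flips 1 -> legal
(3,1): no bracket -> illegal
(3,4): flips 2 -> legal
(3,5): no bracket -> illegal
(4,2): no bracket -> illegal
(4,3): flips 1 -> legal
(4,4): no bracket -> illegal
B mobility = 4
-- W to move --
(0,2): flips 1 -> legal
(0,3): no bracket -> illegal
(0,4): flips 1 -> legal
(0,5): no bracket -> illegal
(1,0): no bracket -> illegal
(1,2): no bracket -> illegal
(1,3): flips 1 -> legal
(1,5): no bracket -> illegal
(2,0): flips 1 -> legal
(2,5): no bracket -> illegal
(3,0): no bracket -> illegal
(3,1): flips 2 -> legal
(3,4): no bracket -> illegal
(4,1): no bracket -> illegal
(4,2): flips 1 -> legal
(4,3): no bracket -> illegal
W mobility = 6

Answer: B=4 W=6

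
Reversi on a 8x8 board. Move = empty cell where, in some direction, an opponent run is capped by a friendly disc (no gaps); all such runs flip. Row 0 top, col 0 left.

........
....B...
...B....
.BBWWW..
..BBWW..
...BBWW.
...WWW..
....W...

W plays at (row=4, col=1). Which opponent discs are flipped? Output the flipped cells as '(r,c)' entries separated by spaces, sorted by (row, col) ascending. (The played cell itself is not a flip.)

Dir NW: first cell '.' (not opp) -> no flip
Dir N: opp run (3,1), next='.' -> no flip
Dir NE: opp run (3,2) (2,3) (1,4), next='.' -> no flip
Dir W: first cell '.' (not opp) -> no flip
Dir E: opp run (4,2) (4,3) capped by W -> flip
Dir SW: first cell '.' (not opp) -> no flip
Dir S: first cell '.' (not opp) -> no flip
Dir SE: first cell '.' (not opp) -> no flip

Answer: (4,2) (4,3)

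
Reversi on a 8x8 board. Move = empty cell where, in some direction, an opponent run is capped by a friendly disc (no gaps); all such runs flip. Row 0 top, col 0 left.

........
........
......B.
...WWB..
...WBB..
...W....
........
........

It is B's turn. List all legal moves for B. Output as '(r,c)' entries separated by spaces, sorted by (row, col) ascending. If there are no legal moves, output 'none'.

(2,2): flips 1 -> legal
(2,3): flips 1 -> legal
(2,4): flips 1 -> legal
(2,5): no bracket -> illegal
(3,2): flips 2 -> legal
(4,2): flips 1 -> legal
(5,2): no bracket -> illegal
(5,4): no bracket -> illegal
(6,2): flips 1 -> legal
(6,3): no bracket -> illegal
(6,4): no bracket -> illegal

Answer: (2,2) (2,3) (2,4) (3,2) (4,2) (6,2)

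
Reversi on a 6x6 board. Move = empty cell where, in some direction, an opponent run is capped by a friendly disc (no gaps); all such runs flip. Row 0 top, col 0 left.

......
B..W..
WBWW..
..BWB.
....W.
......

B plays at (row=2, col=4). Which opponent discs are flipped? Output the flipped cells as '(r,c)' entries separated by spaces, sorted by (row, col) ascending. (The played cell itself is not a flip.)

Dir NW: opp run (1,3), next='.' -> no flip
Dir N: first cell '.' (not opp) -> no flip
Dir NE: first cell '.' (not opp) -> no flip
Dir W: opp run (2,3) (2,2) capped by B -> flip
Dir E: first cell '.' (not opp) -> no flip
Dir SW: opp run (3,3), next='.' -> no flip
Dir S: first cell 'B' (not opp) -> no flip
Dir SE: first cell '.' (not opp) -> no flip

Answer: (2,2) (2,3)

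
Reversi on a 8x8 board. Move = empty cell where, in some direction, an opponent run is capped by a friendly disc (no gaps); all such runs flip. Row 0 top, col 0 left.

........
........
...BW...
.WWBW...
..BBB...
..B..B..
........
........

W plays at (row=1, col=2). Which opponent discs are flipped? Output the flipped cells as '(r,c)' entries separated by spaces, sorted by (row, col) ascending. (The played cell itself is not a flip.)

Dir NW: first cell '.' (not opp) -> no flip
Dir N: first cell '.' (not opp) -> no flip
Dir NE: first cell '.' (not opp) -> no flip
Dir W: first cell '.' (not opp) -> no flip
Dir E: first cell '.' (not opp) -> no flip
Dir SW: first cell '.' (not opp) -> no flip
Dir S: first cell '.' (not opp) -> no flip
Dir SE: opp run (2,3) capped by W -> flip

Answer: (2,3)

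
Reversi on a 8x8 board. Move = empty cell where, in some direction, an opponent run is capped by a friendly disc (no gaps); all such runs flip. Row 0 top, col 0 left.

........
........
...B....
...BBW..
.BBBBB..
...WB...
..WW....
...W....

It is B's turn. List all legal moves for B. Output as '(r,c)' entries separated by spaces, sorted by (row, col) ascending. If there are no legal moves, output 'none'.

Answer: (2,5) (2,6) (3,6) (5,2) (6,4) (7,1) (7,2)

Derivation:
(2,4): no bracket -> illegal
(2,5): flips 1 -> legal
(2,6): flips 1 -> legal
(3,6): flips 1 -> legal
(4,6): no bracket -> illegal
(5,1): no bracket -> illegal
(5,2): flips 1 -> legal
(6,1): no bracket -> illegal
(6,4): flips 1 -> legal
(7,1): flips 2 -> legal
(7,2): flips 1 -> legal
(7,4): no bracket -> illegal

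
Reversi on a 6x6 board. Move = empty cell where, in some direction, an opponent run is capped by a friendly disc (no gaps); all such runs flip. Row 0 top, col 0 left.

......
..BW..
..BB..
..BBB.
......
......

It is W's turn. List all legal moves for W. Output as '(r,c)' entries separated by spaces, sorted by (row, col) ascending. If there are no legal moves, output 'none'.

Answer: (1,1) (3,1) (4,3)

Derivation:
(0,1): no bracket -> illegal
(0,2): no bracket -> illegal
(0,3): no bracket -> illegal
(1,1): flips 1 -> legal
(1,4): no bracket -> illegal
(2,1): no bracket -> illegal
(2,4): no bracket -> illegal
(2,5): no bracket -> illegal
(3,1): flips 1 -> legal
(3,5): no bracket -> illegal
(4,1): no bracket -> illegal
(4,2): no bracket -> illegal
(4,3): flips 2 -> legal
(4,4): no bracket -> illegal
(4,5): no bracket -> illegal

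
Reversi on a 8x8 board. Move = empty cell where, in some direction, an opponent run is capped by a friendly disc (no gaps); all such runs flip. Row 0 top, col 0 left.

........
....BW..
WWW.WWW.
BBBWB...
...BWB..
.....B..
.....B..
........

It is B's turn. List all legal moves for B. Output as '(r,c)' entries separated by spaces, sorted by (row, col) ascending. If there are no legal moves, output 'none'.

(0,4): no bracket -> illegal
(0,5): no bracket -> illegal
(0,6): no bracket -> illegal
(1,0): flips 2 -> legal
(1,1): flips 4 -> legal
(1,2): flips 2 -> legal
(1,3): flips 1 -> legal
(1,6): flips 2 -> legal
(1,7): no bracket -> illegal
(2,3): flips 1 -> legal
(2,7): no bracket -> illegal
(3,5): no bracket -> illegal
(3,6): flips 1 -> legal
(3,7): no bracket -> illegal
(4,2): no bracket -> illegal
(5,3): no bracket -> illegal
(5,4): flips 1 -> legal

Answer: (1,0) (1,1) (1,2) (1,3) (1,6) (2,3) (3,6) (5,4)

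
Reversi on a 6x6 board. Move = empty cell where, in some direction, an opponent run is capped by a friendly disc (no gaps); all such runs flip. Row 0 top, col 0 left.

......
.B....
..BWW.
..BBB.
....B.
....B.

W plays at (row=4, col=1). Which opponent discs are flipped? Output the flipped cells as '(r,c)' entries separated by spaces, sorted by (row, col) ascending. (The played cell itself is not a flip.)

Dir NW: first cell '.' (not opp) -> no flip
Dir N: first cell '.' (not opp) -> no flip
Dir NE: opp run (3,2) capped by W -> flip
Dir W: first cell '.' (not opp) -> no flip
Dir E: first cell '.' (not opp) -> no flip
Dir SW: first cell '.' (not opp) -> no flip
Dir S: first cell '.' (not opp) -> no flip
Dir SE: first cell '.' (not opp) -> no flip

Answer: (3,2)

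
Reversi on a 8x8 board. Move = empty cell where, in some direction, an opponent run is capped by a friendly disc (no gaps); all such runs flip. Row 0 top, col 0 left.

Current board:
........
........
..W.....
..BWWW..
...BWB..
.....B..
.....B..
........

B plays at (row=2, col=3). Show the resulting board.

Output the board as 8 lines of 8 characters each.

Place B at (2,3); scan 8 dirs for brackets.
Dir NW: first cell '.' (not opp) -> no flip
Dir N: first cell '.' (not opp) -> no flip
Dir NE: first cell '.' (not opp) -> no flip
Dir W: opp run (2,2), next='.' -> no flip
Dir E: first cell '.' (not opp) -> no flip
Dir SW: first cell 'B' (not opp) -> no flip
Dir S: opp run (3,3) capped by B -> flip
Dir SE: opp run (3,4) capped by B -> flip
All flips: (3,3) (3,4)

Answer: ........
........
..WB....
..BBBW..
...BWB..
.....B..
.....B..
........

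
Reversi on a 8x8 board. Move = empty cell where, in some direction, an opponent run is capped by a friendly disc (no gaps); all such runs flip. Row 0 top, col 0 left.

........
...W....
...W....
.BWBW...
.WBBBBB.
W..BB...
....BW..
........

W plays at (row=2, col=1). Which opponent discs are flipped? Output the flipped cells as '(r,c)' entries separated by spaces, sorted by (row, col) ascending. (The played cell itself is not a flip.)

Answer: (3,1)

Derivation:
Dir NW: first cell '.' (not opp) -> no flip
Dir N: first cell '.' (not opp) -> no flip
Dir NE: first cell '.' (not opp) -> no flip
Dir W: first cell '.' (not opp) -> no flip
Dir E: first cell '.' (not opp) -> no flip
Dir SW: first cell '.' (not opp) -> no flip
Dir S: opp run (3,1) capped by W -> flip
Dir SE: first cell 'W' (not opp) -> no flip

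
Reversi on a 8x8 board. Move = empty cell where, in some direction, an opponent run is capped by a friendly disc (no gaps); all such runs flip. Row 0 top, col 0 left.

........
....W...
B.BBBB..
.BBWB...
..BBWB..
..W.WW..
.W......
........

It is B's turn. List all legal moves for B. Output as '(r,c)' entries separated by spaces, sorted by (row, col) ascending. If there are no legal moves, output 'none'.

(0,3): flips 1 -> legal
(0,4): flips 1 -> legal
(0,5): flips 1 -> legal
(1,3): no bracket -> illegal
(1,5): no bracket -> illegal
(3,5): no bracket -> illegal
(4,1): no bracket -> illegal
(4,6): no bracket -> illegal
(5,0): no bracket -> illegal
(5,1): no bracket -> illegal
(5,3): no bracket -> illegal
(5,6): no bracket -> illegal
(6,0): no bracket -> illegal
(6,2): flips 1 -> legal
(6,3): flips 1 -> legal
(6,4): flips 2 -> legal
(6,5): flips 2 -> legal
(6,6): flips 3 -> legal
(7,0): flips 2 -> legal
(7,1): no bracket -> illegal
(7,2): no bracket -> illegal

Answer: (0,3) (0,4) (0,5) (6,2) (6,3) (6,4) (6,5) (6,6) (7,0)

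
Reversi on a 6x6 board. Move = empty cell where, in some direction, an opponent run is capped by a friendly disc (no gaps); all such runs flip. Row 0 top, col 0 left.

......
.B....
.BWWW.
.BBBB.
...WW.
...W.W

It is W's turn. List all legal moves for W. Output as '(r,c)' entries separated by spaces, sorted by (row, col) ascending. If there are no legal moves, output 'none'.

Answer: (0,0) (1,0) (2,0) (2,5) (4,0) (4,1) (4,2) (4,5)

Derivation:
(0,0): flips 1 -> legal
(0,1): no bracket -> illegal
(0,2): no bracket -> illegal
(1,0): flips 2 -> legal
(1,2): no bracket -> illegal
(2,0): flips 1 -> legal
(2,5): flips 1 -> legal
(3,0): no bracket -> illegal
(3,5): no bracket -> illegal
(4,0): flips 1 -> legal
(4,1): flips 1 -> legal
(4,2): flips 2 -> legal
(4,5): flips 1 -> legal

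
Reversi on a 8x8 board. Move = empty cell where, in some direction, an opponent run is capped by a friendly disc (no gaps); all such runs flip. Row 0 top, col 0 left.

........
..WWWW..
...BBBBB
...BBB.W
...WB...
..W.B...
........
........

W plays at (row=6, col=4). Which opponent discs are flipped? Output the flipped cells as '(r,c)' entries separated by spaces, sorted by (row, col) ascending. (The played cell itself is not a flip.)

Dir NW: first cell '.' (not opp) -> no flip
Dir N: opp run (5,4) (4,4) (3,4) (2,4) capped by W -> flip
Dir NE: first cell '.' (not opp) -> no flip
Dir W: first cell '.' (not opp) -> no flip
Dir E: first cell '.' (not opp) -> no flip
Dir SW: first cell '.' (not opp) -> no flip
Dir S: first cell '.' (not opp) -> no flip
Dir SE: first cell '.' (not opp) -> no flip

Answer: (2,4) (3,4) (4,4) (5,4)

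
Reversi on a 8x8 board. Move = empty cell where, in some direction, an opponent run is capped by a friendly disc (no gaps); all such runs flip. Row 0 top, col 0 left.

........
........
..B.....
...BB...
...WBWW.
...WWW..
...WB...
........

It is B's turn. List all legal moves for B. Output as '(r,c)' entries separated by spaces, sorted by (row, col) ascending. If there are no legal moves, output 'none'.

Answer: (3,7) (4,2) (4,7) (5,2) (5,6) (6,2) (6,6) (7,3)

Derivation:
(3,2): no bracket -> illegal
(3,5): no bracket -> illegal
(3,6): no bracket -> illegal
(3,7): flips 2 -> legal
(4,2): flips 2 -> legal
(4,7): flips 2 -> legal
(5,2): flips 1 -> legal
(5,6): flips 1 -> legal
(5,7): no bracket -> illegal
(6,2): flips 2 -> legal
(6,5): no bracket -> illegal
(6,6): flips 1 -> legal
(7,2): no bracket -> illegal
(7,3): flips 3 -> legal
(7,4): no bracket -> illegal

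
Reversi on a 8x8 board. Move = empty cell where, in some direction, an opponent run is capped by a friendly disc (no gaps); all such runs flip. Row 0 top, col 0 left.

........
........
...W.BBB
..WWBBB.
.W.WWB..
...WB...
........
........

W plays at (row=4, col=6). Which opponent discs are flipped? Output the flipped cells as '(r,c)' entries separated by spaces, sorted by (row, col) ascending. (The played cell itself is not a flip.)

Answer: (4,5)

Derivation:
Dir NW: opp run (3,5), next='.' -> no flip
Dir N: opp run (3,6) (2,6), next='.' -> no flip
Dir NE: first cell '.' (not opp) -> no flip
Dir W: opp run (4,5) capped by W -> flip
Dir E: first cell '.' (not opp) -> no flip
Dir SW: first cell '.' (not opp) -> no flip
Dir S: first cell '.' (not opp) -> no flip
Dir SE: first cell '.' (not opp) -> no flip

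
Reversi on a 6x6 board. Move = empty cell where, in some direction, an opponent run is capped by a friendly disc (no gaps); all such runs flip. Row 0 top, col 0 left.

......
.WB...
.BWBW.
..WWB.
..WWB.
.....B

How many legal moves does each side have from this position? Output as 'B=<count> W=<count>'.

-- B to move --
(0,0): flips 3 -> legal
(0,1): flips 1 -> legal
(0,2): no bracket -> illegal
(1,0): flips 1 -> legal
(1,3): no bracket -> illegal
(1,4): flips 1 -> legal
(1,5): no bracket -> illegal
(2,0): no bracket -> illegal
(2,5): flips 1 -> legal
(3,1): flips 2 -> legal
(3,5): no bracket -> illegal
(4,1): flips 3 -> legal
(5,1): no bracket -> illegal
(5,2): flips 4 -> legal
(5,3): flips 2 -> legal
(5,4): flips 2 -> legal
B mobility = 10
-- W to move --
(0,1): no bracket -> illegal
(0,2): flips 1 -> legal
(0,3): no bracket -> illegal
(1,0): flips 1 -> legal
(1,3): flips 2 -> legal
(1,4): flips 1 -> legal
(2,0): flips 1 -> legal
(2,5): flips 1 -> legal
(3,0): no bracket -> illegal
(3,1): flips 1 -> legal
(3,5): flips 1 -> legal
(4,5): flips 1 -> legal
(5,3): no bracket -> illegal
(5,4): flips 2 -> legal
W mobility = 10

Answer: B=10 W=10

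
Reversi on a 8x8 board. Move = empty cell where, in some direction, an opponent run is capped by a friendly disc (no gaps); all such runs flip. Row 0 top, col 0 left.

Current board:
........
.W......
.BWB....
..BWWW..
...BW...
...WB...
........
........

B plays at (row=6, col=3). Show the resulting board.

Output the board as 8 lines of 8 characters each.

Place B at (6,3); scan 8 dirs for brackets.
Dir NW: first cell '.' (not opp) -> no flip
Dir N: opp run (5,3) capped by B -> flip
Dir NE: first cell 'B' (not opp) -> no flip
Dir W: first cell '.' (not opp) -> no flip
Dir E: first cell '.' (not opp) -> no flip
Dir SW: first cell '.' (not opp) -> no flip
Dir S: first cell '.' (not opp) -> no flip
Dir SE: first cell '.' (not opp) -> no flip
All flips: (5,3)

Answer: ........
.W......
.BWB....
..BWWW..
...BW...
...BB...
...B....
........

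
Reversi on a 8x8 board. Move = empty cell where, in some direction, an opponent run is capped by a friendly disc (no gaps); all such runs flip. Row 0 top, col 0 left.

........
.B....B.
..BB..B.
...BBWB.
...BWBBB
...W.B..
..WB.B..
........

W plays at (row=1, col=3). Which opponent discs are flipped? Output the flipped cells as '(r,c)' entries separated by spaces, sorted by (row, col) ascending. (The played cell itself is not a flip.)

Dir NW: first cell '.' (not opp) -> no flip
Dir N: first cell '.' (not opp) -> no flip
Dir NE: first cell '.' (not opp) -> no flip
Dir W: first cell '.' (not opp) -> no flip
Dir E: first cell '.' (not opp) -> no flip
Dir SW: opp run (2,2), next='.' -> no flip
Dir S: opp run (2,3) (3,3) (4,3) capped by W -> flip
Dir SE: first cell '.' (not opp) -> no flip

Answer: (2,3) (3,3) (4,3)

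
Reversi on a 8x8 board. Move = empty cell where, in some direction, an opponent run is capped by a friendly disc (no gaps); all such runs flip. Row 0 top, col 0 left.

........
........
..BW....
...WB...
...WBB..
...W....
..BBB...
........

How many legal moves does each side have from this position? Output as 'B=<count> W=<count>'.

-- B to move --
(1,2): flips 1 -> legal
(1,3): flips 4 -> legal
(1,4): no bracket -> illegal
(2,4): flips 1 -> legal
(3,2): flips 1 -> legal
(4,2): flips 2 -> legal
(5,2): flips 1 -> legal
(5,4): no bracket -> illegal
B mobility = 6
-- W to move --
(1,1): flips 1 -> legal
(1,2): no bracket -> illegal
(1,3): no bracket -> illegal
(2,1): flips 1 -> legal
(2,4): no bracket -> illegal
(2,5): flips 1 -> legal
(3,1): no bracket -> illegal
(3,2): no bracket -> illegal
(3,5): flips 2 -> legal
(3,6): no bracket -> illegal
(4,6): flips 2 -> legal
(5,1): no bracket -> illegal
(5,2): no bracket -> illegal
(5,4): no bracket -> illegal
(5,5): flips 1 -> legal
(5,6): flips 2 -> legal
(6,1): no bracket -> illegal
(6,5): no bracket -> illegal
(7,1): flips 1 -> legal
(7,2): no bracket -> illegal
(7,3): flips 1 -> legal
(7,4): no bracket -> illegal
(7,5): flips 1 -> legal
W mobility = 10

Answer: B=6 W=10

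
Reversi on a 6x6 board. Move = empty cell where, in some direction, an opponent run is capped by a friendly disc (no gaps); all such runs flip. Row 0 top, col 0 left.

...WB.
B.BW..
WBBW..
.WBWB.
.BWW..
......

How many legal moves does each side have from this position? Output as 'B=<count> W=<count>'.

Answer: B=8 W=12

Derivation:
-- B to move --
(0,2): flips 1 -> legal
(1,1): no bracket -> illegal
(1,4): flips 2 -> legal
(2,4): flips 1 -> legal
(3,0): flips 2 -> legal
(4,0): flips 1 -> legal
(4,4): flips 3 -> legal
(5,1): no bracket -> illegal
(5,2): flips 2 -> legal
(5,3): no bracket -> illegal
(5,4): flips 1 -> legal
B mobility = 8
-- W to move --
(0,0): flips 1 -> legal
(0,1): flips 1 -> legal
(0,2): flips 3 -> legal
(0,5): flips 1 -> legal
(1,1): flips 3 -> legal
(1,4): no bracket -> illegal
(1,5): no bracket -> illegal
(2,4): no bracket -> illegal
(2,5): flips 1 -> legal
(3,0): flips 2 -> legal
(3,5): flips 1 -> legal
(4,0): flips 1 -> legal
(4,4): no bracket -> illegal
(4,5): flips 1 -> legal
(5,0): flips 2 -> legal
(5,1): flips 1 -> legal
(5,2): no bracket -> illegal
W mobility = 12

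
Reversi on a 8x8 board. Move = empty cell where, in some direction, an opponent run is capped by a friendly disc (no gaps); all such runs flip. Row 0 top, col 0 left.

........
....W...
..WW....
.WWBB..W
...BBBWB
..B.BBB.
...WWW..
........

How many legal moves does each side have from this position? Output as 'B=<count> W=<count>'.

-- B to move --
(0,3): no bracket -> illegal
(0,4): no bracket -> illegal
(0,5): no bracket -> illegal
(1,1): flips 1 -> legal
(1,2): flips 1 -> legal
(1,3): flips 1 -> legal
(1,5): no bracket -> illegal
(2,0): no bracket -> illegal
(2,1): flips 1 -> legal
(2,4): no bracket -> illegal
(2,5): no bracket -> illegal
(2,6): no bracket -> illegal
(2,7): flips 1 -> legal
(3,0): flips 2 -> legal
(3,5): no bracket -> illegal
(3,6): flips 1 -> legal
(4,0): no bracket -> illegal
(4,1): no bracket -> illegal
(4,2): no bracket -> illegal
(5,3): no bracket -> illegal
(5,7): no bracket -> illegal
(6,2): no bracket -> illegal
(6,6): no bracket -> illegal
(7,2): flips 1 -> legal
(7,3): flips 1 -> legal
(7,4): flips 3 -> legal
(7,5): flips 1 -> legal
(7,6): flips 1 -> legal
B mobility = 12
-- W to move --
(2,4): flips 3 -> legal
(2,5): no bracket -> illegal
(3,5): flips 4 -> legal
(3,6): flips 2 -> legal
(4,1): flips 1 -> legal
(4,2): flips 3 -> legal
(5,1): no bracket -> illegal
(5,3): flips 2 -> legal
(5,7): flips 1 -> legal
(6,1): no bracket -> illegal
(6,2): no bracket -> illegal
(6,6): flips 4 -> legal
(6,7): flips 3 -> legal
W mobility = 9

Answer: B=12 W=9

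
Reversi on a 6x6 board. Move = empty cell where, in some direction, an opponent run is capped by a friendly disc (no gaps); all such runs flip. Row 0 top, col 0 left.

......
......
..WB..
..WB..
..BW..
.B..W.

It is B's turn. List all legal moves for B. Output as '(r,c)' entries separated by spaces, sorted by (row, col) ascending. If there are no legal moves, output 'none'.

(1,1): flips 1 -> legal
(1,2): flips 2 -> legal
(1,3): no bracket -> illegal
(2,1): flips 1 -> legal
(3,1): flips 1 -> legal
(3,4): no bracket -> illegal
(4,1): flips 1 -> legal
(4,4): flips 1 -> legal
(4,5): no bracket -> illegal
(5,2): no bracket -> illegal
(5,3): flips 1 -> legal
(5,5): no bracket -> illegal

Answer: (1,1) (1,2) (2,1) (3,1) (4,1) (4,4) (5,3)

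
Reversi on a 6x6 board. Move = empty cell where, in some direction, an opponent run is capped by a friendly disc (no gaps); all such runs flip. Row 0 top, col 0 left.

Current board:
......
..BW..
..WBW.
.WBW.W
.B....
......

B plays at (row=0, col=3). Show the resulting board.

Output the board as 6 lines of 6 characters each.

Place B at (0,3); scan 8 dirs for brackets.
Dir NW: edge -> no flip
Dir N: edge -> no flip
Dir NE: edge -> no flip
Dir W: first cell '.' (not opp) -> no flip
Dir E: first cell '.' (not opp) -> no flip
Dir SW: first cell 'B' (not opp) -> no flip
Dir S: opp run (1,3) capped by B -> flip
Dir SE: first cell '.' (not opp) -> no flip
All flips: (1,3)

Answer: ...B..
..BB..
..WBW.
.WBW.W
.B....
......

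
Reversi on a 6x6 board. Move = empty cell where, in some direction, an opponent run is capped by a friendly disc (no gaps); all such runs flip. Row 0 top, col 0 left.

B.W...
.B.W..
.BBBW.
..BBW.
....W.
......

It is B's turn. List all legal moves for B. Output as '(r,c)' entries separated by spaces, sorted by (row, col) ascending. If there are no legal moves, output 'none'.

(0,1): no bracket -> illegal
(0,3): flips 1 -> legal
(0,4): flips 1 -> legal
(1,2): no bracket -> illegal
(1,4): no bracket -> illegal
(1,5): flips 1 -> legal
(2,5): flips 1 -> legal
(3,5): flips 1 -> legal
(4,3): no bracket -> illegal
(4,5): flips 1 -> legal
(5,3): no bracket -> illegal
(5,4): no bracket -> illegal
(5,5): flips 1 -> legal

Answer: (0,3) (0,4) (1,5) (2,5) (3,5) (4,5) (5,5)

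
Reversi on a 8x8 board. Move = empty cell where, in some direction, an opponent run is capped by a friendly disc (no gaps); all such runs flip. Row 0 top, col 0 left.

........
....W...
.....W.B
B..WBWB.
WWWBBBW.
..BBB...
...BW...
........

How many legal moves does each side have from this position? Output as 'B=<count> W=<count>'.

Answer: B=14 W=10

Derivation:
-- B to move --
(0,3): flips 2 -> legal
(0,4): no bracket -> illegal
(0,5): no bracket -> illegal
(1,3): no bracket -> illegal
(1,5): flips 2 -> legal
(1,6): flips 1 -> legal
(2,2): flips 1 -> legal
(2,3): flips 1 -> legal
(2,4): no bracket -> illegal
(2,6): flips 1 -> legal
(3,1): flips 1 -> legal
(3,2): flips 2 -> legal
(3,7): no bracket -> illegal
(4,7): flips 1 -> legal
(5,0): flips 1 -> legal
(5,1): no bracket -> illegal
(5,5): no bracket -> illegal
(5,6): flips 1 -> legal
(5,7): no bracket -> illegal
(6,5): flips 1 -> legal
(7,3): no bracket -> illegal
(7,4): flips 1 -> legal
(7,5): flips 1 -> legal
B mobility = 14
-- W to move --
(1,6): no bracket -> illegal
(1,7): no bracket -> illegal
(2,0): flips 1 -> legal
(2,1): no bracket -> illegal
(2,3): no bracket -> illegal
(2,4): flips 3 -> legal
(2,6): flips 1 -> legal
(3,1): no bracket -> illegal
(3,2): no bracket -> illegal
(3,7): flips 1 -> legal
(4,7): flips 1 -> legal
(5,1): no bracket -> illegal
(5,5): flips 2 -> legal
(5,6): no bracket -> illegal
(6,1): flips 3 -> legal
(6,2): flips 4 -> legal
(6,5): no bracket -> illegal
(7,2): no bracket -> illegal
(7,3): flips 3 -> legal
(7,4): flips 2 -> legal
W mobility = 10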